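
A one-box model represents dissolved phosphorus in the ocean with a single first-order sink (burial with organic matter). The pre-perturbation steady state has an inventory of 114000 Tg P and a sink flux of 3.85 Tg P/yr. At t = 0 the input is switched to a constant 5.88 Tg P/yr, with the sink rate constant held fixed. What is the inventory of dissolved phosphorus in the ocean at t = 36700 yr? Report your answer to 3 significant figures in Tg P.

157000 Tg P

τ = M₀/F₀ = 114000/3.85 = 29610 yr; rate constant k = 1/τ.
New steady state M_∞ = F₁/k = F₁·τ = 5.88 × 29610 = 174110 Tg P.
M(t) = M_∞ + (M₀ − M_∞)·e^(−t/τ); t/τ = 36700/29610 = 1.239, so e^(−t/τ) = 0.2895.
M(t) = 174110 − 60110 × 0.2895 = 156700 Tg P.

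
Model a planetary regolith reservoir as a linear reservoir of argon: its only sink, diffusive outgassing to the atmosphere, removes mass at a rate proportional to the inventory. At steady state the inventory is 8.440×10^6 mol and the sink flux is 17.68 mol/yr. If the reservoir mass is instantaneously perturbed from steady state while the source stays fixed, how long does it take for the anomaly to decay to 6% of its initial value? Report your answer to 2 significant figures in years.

1.3×10^6 yr

For a linear reservoir the anomaly decays as exp(−t/τ) with τ = M/F = 8.440×10^6/17.68 = 477400 yr.
exp(−t/τ) = 0.06 ⇒ t = −τ ln(0.06) = 477400 × 2.813 = 1.343×10^6 yr.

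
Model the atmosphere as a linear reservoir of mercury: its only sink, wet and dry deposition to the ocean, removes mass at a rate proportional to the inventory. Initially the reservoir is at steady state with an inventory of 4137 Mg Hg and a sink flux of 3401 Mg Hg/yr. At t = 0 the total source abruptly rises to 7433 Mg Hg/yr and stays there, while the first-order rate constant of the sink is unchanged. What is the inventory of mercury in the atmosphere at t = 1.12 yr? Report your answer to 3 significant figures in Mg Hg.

7090 Mg Hg

τ = M₀/F₀ = 4137/3401 = 1.216 yr; rate constant k = 1/τ.
New steady state M_∞ = F₁/k = F₁·τ = 7433 × 1.216 = 9041.6 Mg Hg.
M(t) = M_∞ + (M₀ − M_∞)·e^(−t/τ); t/τ = 1.12/1.216 = 0.9207, so e^(−t/τ) = 0.3982.
M(t) = 9041.6 − 4905 × 0.3982 = 7088.4 Mg Hg.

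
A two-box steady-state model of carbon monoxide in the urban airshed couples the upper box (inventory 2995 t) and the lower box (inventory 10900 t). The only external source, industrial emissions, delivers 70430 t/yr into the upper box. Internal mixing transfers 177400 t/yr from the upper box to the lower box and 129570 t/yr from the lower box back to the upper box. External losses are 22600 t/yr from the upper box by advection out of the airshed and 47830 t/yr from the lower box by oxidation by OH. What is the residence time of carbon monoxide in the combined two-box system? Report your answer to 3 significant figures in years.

Residence time in the combined system uses the total inventory and the total *external* removal — internal exchanges between the two boxes cancel.
M_total = 2995 + 10900 = 13895 t.
ΣF_external_out = 22600 + 47830 = 70430 t/yr.
τ = M_total / ΣF_ext = 13895 / 70430 = 0.1973 yr.

0.197 yr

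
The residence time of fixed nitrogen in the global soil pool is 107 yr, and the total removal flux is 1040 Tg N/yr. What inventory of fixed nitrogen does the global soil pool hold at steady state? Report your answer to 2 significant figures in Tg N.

τ = M/F ⇒ M = τ × F = 107 × 1040 = 111300 Tg N.

110000 Tg N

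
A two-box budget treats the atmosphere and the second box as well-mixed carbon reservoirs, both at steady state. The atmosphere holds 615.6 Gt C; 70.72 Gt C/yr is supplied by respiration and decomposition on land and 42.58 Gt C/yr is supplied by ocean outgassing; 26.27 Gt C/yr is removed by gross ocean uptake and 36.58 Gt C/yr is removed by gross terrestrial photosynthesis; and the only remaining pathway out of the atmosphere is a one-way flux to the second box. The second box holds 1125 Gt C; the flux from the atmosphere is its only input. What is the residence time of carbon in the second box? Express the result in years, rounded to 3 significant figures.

22.3 yr

Balance the atmosphere: ΣF_in = 70.72 + 42.58 = 113.30 Gt C/yr.
Flux to the second box = ΣF_in − (26.27 + 36.58) = 50.450 Gt C/yr.
At steady state the output of the second box equals its input, 50.450 Gt C/yr.
τ = M / F = 1125 / 50.450 = 22.30 yr.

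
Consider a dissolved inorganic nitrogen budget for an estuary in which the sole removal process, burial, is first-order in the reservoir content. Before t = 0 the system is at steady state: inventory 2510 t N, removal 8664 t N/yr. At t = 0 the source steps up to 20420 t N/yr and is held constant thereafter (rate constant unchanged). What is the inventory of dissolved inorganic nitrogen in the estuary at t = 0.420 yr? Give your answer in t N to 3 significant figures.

τ = M₀/F₀ = 2510/8664 = 0.2897 yr; rate constant k = 1/τ.
New steady state M_∞ = F₁/k = F₁·τ = 20420 × 0.2897 = 5915.8 t N.
M(t) = M_∞ + (M₀ − M_∞)·e^(−t/τ); t/τ = 0.420/0.2897 = 1.450, so e^(−t/τ) = 0.2346.
M(t) = 5915.8 − 3406 × 0.2346 = 5116.7 t N.

5120 t N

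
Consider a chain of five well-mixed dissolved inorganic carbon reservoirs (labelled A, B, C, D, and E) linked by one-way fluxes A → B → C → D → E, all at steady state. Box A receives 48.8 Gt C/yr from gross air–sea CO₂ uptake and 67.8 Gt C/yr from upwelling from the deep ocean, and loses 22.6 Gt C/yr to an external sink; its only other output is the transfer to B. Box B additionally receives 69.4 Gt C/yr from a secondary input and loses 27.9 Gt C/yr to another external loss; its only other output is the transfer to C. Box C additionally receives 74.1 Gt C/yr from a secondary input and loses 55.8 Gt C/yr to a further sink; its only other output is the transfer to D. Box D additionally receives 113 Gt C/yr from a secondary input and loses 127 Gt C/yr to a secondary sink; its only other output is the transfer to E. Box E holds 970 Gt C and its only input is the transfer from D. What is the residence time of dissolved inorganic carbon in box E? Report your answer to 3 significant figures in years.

Box A: F(A→B) = (48.8 + 67.8) − 22.6 = 94.000 Gt C/yr.
Box B: F(B→C) = (94.000 + 69.4) − 27.9 = 135.50 Gt C/yr.
Box C: F(C→D) = (135.50 + 74.1) − 55.8 = 153.80 Gt C/yr.
Box D: F(D→E) = (153.80 + 113) − 127 = 139.80 Gt C/yr.
Box E throughput = its input = 139.80 Gt C/yr; τ = 970 / 139.80 = 6.938 yr.

6.94 yr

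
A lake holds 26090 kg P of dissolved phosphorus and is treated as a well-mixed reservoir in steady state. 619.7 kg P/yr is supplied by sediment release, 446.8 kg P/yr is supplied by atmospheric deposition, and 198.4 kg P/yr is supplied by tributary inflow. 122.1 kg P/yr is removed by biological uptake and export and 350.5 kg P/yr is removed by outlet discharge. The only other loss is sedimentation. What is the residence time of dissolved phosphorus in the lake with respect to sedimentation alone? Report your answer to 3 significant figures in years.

32.9 yr

At steady state ΣF_in = ΣF_out.
ΣF_in = 619.7 + 446.8 + 198.4 = 1264.9 kg P/yr.
Sedimentation flux = ΣF_in − (122.1 + 350.5) = 1264.9 − 472.6 = 792.3 kg P/yr.
τ = M / F = 26090 / 792.3 = 32.93 yr.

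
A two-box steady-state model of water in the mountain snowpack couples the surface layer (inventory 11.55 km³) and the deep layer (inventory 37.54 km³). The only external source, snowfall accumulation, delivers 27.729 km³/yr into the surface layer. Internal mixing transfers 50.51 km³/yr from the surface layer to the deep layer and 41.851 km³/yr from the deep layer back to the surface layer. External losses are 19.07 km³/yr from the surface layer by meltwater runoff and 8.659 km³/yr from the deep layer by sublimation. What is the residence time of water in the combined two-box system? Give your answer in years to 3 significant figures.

1.77 yr

For the system as a whole, the A↔B exchange is internal and contributes nothing to the throughput; only the external sinks remove mass.
M_total = 11.55 + 37.54 = 49.090 km³.
ΣF_external_out = 19.07 + 8.659 = 27.729 km³/yr.
τ = M_total / ΣF_ext = 49.090 / 27.729 = 1.770 yr.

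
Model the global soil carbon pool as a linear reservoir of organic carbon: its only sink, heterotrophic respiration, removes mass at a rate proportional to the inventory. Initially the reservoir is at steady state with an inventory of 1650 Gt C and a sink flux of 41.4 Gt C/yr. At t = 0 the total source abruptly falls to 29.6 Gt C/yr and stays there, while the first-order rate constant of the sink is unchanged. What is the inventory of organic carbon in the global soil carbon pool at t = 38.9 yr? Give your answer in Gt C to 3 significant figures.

1360 Gt C

Residence time τ = M₀/F₀ = 39.86 yr. The eventual steady state is M_∞ = M₀·(F₁/F₀) = 1650 × 29.6/41.4 = 1179.7 Gt C.
The anomaly ΔM(t) = M(t) − M_∞ decays as ΔM₀·e^(−t/τ) with ΔM₀ = 1650 − 1179.7 = 470.3 Gt C.
At t = 38.9 yr, e^(−t/τ) = e^(−0.9760) = 0.3768, so ΔM = 177.2 Gt C and M = 1179.7 + 177.2 = 1356.9 Gt C.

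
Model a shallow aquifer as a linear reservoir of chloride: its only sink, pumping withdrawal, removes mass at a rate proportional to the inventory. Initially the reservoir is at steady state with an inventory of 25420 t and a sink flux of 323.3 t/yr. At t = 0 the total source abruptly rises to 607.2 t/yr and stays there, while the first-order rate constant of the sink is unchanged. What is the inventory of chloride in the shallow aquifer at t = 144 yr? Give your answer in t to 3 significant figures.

Residence time τ = M₀/F₀ = 78.63 yr. The eventual steady state is M_∞ = M₀·(F₁/F₀) = 25420 × 607.2/323.3 = 47742 t.
The anomaly ΔM(t) = M(t) − M_∞ decays as ΔM₀·e^(−t/τ) with ΔM₀ = 25420 − 47742 = −22320 t.
At t = 144 yr, e^(−t/τ) = e^(−1.831) = 0.1602, so ΔM = −3576 t and M = 47742 − 3576 = 44166 t.

44200 t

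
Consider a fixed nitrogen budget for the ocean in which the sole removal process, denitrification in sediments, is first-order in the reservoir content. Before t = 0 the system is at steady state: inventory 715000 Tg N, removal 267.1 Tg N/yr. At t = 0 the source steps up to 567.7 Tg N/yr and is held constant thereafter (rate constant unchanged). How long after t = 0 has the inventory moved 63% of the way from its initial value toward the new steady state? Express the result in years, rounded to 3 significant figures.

τ = M₀/F₀ = 715000/267.1 = 2677 yr.
The remaining gap fraction is e^(−t/τ); 63% covered ⇒ e^(−t/τ) = 0.370.
t = −τ ln(0.370) = 2677 × 0.9943 = 2662 yr.

2660 yr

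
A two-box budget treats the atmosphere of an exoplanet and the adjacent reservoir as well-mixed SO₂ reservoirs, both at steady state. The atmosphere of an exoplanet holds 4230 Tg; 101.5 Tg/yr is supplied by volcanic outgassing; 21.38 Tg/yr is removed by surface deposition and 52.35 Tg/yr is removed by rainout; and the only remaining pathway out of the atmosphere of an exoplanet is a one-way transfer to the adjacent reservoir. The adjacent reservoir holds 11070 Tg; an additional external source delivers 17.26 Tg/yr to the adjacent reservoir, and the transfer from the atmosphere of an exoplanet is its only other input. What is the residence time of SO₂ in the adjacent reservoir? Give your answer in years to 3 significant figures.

Balance the atmosphere of an exoplanet: ΣF_in = 101.50 Tg/yr.
Transfer to the adjacent reservoir = ΣF_in − (21.38 + 52.35) = 27.770 Tg/yr.
Total input to the adjacent reservoir = 27.770 + 17.26 = 45.030 Tg/yr; at steady state this equals its total output.
τ = M / F = 11070 / 45.030 = 245.8 yr.

246 yr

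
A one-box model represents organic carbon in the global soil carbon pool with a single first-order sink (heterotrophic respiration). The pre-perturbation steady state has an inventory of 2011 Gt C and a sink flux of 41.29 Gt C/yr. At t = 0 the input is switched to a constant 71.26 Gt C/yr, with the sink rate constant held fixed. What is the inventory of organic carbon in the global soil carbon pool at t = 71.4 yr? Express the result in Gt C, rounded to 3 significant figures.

τ = M₀/F₀ = 2011/41.29 = 48.70 yr; rate constant k = 1/τ.
New steady state M_∞ = F₁/k = F₁·τ = 71.26 × 48.70 = 3470.7 Gt C.
M(t) = M_∞ + (M₀ − M_∞)·e^(−t/τ); t/τ = 71.4/48.70 = 1.466, so e^(−t/τ) = 0.2308.
M(t) = 3470.7 − 1460 × 0.2308 = 3133.7 Gt C.

3130 Gt C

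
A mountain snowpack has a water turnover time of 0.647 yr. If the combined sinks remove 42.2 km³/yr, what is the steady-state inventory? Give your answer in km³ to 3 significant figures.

27.3 km³

τ = M/F ⇒ M = τ × F = 0.647 × 42.2 = 27.30 km³.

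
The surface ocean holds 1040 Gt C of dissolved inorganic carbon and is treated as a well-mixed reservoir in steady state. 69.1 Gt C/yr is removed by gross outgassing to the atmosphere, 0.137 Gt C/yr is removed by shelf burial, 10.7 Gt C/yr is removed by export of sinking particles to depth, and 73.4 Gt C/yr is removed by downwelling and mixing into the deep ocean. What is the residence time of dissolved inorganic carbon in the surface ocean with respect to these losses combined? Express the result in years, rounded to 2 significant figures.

6.8 yr

Total removal = 69.10 + 0.1370 + 10.70 + 73.40 = 153.34 Gt C/yr.
τ = M / ΣF_out = 1040 / 153.34 = 6.782 yr.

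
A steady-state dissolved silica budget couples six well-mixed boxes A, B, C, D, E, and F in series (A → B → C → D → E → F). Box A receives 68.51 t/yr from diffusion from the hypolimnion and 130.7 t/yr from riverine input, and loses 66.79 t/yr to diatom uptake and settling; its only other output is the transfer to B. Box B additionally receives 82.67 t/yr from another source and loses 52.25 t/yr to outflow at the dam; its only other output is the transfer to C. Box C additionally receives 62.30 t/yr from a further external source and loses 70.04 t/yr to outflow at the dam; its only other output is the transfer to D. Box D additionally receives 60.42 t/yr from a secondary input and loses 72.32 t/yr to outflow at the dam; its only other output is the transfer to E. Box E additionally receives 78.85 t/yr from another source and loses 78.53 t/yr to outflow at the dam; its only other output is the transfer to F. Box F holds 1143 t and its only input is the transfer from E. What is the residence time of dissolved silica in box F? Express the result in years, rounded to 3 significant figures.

Box A: F(A→B) = (68.51 + 130.7) − 66.79 = 132.42 t/yr.
Box B: F(B→C) = (132.42 + 82.67) − 52.25 = 162.84 t/yr.
Box C: F(C→D) = (162.84 + 62.30) − 70.04 = 155.10 t/yr.
Box D: F(D→E) = (155.10 + 60.42) − 72.32 = 143.20 t/yr.
Box E: F(E→F) = (143.20 + 78.85) − 78.53 = 143.52 t/yr.
Box F throughput = its input = 143.52 t/yr; τ = 1143 / 143.52 = 7.964 yr.

7.96 yr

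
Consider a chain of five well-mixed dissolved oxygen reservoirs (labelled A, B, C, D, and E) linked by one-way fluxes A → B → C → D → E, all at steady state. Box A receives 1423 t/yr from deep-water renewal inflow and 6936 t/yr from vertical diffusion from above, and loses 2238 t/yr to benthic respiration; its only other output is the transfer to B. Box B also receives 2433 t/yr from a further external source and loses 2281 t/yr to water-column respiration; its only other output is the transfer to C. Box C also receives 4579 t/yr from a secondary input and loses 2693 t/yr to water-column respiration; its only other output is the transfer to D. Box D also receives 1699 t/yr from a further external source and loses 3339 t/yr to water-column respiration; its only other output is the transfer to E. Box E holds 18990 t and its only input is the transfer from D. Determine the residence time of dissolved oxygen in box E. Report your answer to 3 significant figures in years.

Box A: F(A→B) = (1423 + 6936) − 2238 = 6121.0 t/yr.
Box B: F(B→C) = (6121.0 + 2433) − 2281 = 6273.0 t/yr.
Box C: F(C→D) = (6273.0 + 4579) − 2693 = 8159.0 t/yr.
Box D: F(D→E) = (8159.0 + 1699) − 3339 = 6519.0 t/yr.
Box E throughput = its input = 6519.0 t/yr; τ = 18990 / 6519.0 = 2.913 yr.

2.91 yr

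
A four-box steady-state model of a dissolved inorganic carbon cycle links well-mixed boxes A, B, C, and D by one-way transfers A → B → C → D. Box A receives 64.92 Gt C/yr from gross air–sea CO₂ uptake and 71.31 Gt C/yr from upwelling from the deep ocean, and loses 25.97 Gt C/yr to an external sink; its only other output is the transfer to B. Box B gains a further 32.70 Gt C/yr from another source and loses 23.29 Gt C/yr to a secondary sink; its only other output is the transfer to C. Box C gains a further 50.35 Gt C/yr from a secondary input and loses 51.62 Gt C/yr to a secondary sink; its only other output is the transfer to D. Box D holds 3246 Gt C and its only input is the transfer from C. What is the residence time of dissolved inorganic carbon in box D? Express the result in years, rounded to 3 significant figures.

27.4 yr

Box A: F(A→B) = (64.92 + 71.31) − 25.97 = 110.26 Gt C/yr.
Box B: F(B→C) = (110.26 + 32.70) − 23.29 = 119.67 Gt C/yr.
Box C: F(C→D) = (119.67 + 50.35) − 51.62 = 118.40 Gt C/yr.
Box D throughput = its input = 118.40 Gt C/yr; τ = 3246 / 118.40 = 27.42 yr.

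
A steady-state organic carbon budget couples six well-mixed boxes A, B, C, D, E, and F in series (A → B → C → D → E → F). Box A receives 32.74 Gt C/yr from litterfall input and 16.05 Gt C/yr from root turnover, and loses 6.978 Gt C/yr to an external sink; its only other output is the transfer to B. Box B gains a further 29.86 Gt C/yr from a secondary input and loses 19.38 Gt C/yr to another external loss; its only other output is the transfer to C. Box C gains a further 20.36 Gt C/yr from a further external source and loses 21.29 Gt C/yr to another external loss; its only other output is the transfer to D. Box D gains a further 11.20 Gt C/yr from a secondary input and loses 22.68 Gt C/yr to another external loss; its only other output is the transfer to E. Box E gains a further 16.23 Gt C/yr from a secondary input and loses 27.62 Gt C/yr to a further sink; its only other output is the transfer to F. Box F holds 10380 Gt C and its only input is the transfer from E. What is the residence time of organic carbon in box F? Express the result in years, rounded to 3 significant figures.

Box A: F(A→B) = (32.74 + 16.05) − 6.978 = 41.812 Gt C/yr.
Box B: F(B→C) = (41.812 + 29.86) − 19.38 = 52.292 Gt C/yr.
Box C: F(C→D) = (52.292 + 20.36) − 21.29 = 51.362 Gt C/yr.
Box D: F(D→E) = (51.362 + 11.20) − 22.68 = 39.882 Gt C/yr.
Box E: F(E→F) = (39.882 + 16.23) − 27.62 = 28.492 Gt C/yr.
Box F throughput = its input = 28.492 Gt C/yr; τ = 10380 / 28.492 = 364.3 yr.

364 yr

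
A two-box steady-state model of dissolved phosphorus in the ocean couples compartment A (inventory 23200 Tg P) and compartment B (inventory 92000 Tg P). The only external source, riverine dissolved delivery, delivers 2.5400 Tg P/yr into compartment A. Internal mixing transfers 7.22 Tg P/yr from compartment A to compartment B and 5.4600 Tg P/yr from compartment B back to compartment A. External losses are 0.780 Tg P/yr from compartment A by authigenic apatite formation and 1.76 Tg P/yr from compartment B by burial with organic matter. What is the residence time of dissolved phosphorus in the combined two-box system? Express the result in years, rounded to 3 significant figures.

45400 yr

Residence time in the combined system uses the total inventory and the total *external* removal — internal exchanges between the two boxes cancel.
M_total = 23200 + 92000 = 115200 Tg P.
ΣF_external_out = 0.780 + 1.76 = 2.5400 Tg P/yr.
τ = M_total / ΣF_ext = 115200 / 2.5400 = 45350 yr.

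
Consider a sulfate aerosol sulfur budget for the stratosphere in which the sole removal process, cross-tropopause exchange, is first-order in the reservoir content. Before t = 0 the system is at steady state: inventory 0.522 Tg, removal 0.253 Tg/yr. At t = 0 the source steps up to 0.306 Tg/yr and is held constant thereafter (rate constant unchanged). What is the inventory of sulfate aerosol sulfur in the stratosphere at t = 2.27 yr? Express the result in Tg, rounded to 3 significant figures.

0.595 Tg

Residence time τ = M₀/F₀ = 2.063 yr. The eventual steady state is M_∞ = M₀·(F₁/F₀) = 0.522 × 0.306/0.253 = 0.63135 Tg.
The anomaly ΔM(t) = M(t) − M_∞ decays as ΔM₀·e^(−t/τ) with ΔM₀ = 0.522 − 0.63135 = −0.1094 Tg.
At t = 2.27 yr, e^(−t/τ) = e^(−1.100) = 0.3328, so ΔM = −0.03639 Tg and M = 0.63135 − 0.03639 = 0.59496 Tg.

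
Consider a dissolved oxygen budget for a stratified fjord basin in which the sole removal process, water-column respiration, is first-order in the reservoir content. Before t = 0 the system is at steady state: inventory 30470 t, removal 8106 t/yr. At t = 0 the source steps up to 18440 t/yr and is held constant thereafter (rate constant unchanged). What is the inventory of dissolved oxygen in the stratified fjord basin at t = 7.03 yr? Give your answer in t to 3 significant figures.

63300 t

Residence time τ = M₀/F₀ = 3.759 yr. The eventual steady state is M_∞ = M₀·(F₁/F₀) = 30470 × 18440/8106 = 69315 t.
The anomaly ΔM(t) = M(t) − M_∞ decays as ΔM₀·e^(−t/τ) with ΔM₀ = 30470 − 69315 = −38840 t.
At t = 7.03 yr, e^(−t/τ) = e^(−1.870) = 0.1541, so ΔM = −5986 t and M = 69315 − 5986 = 63329 t.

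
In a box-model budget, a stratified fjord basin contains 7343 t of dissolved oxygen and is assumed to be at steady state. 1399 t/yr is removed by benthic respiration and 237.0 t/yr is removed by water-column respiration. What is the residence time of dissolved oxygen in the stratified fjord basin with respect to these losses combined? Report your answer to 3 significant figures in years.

Total removal = 1399 + 237.0 = 1636.0 t/yr.
τ = M / ΣF_out = 7343 / 1636.0 = 4.488 yr.

4.49 yr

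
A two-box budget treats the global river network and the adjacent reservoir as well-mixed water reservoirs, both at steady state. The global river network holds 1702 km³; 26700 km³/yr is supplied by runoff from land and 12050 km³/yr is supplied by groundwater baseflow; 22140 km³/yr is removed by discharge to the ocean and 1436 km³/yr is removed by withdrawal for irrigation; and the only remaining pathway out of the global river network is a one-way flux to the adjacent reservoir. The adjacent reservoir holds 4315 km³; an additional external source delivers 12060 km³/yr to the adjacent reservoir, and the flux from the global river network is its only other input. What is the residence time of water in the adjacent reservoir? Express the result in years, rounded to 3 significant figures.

Balance the global river network: ΣF_in = 26700 + 12050 = 38750 km³/yr.
Flux to the adjacent reservoir = ΣF_in − (22140 + 1436) = 15174 km³/yr.
Total input to the adjacent reservoir = 15174 + 12060 = 27234 km³/yr; at steady state this equals its total output.
τ = M / F = 4315 / 27234 = 0.1584 yr.

0.158 yr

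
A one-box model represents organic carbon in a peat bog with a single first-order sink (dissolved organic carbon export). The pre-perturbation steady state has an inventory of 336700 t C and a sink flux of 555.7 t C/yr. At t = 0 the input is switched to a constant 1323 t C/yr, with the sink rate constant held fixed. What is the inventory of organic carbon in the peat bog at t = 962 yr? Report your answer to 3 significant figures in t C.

707000 t C

τ = M₀/F₀ = 336700/555.7 = 605.9 yr; rate constant k = 1/τ.
New steady state M_∞ = F₁/k = F₁·τ = 1323 × 605.9 = 801610 t C.
M(t) = M_∞ + (M₀ − M_∞)·e^(−t/τ); t/τ = 962/605.9 = 1.588, so e^(−t/τ) = 0.2044.
M(t) = 801610 − 464900 × 0.2044 = 706590 t C.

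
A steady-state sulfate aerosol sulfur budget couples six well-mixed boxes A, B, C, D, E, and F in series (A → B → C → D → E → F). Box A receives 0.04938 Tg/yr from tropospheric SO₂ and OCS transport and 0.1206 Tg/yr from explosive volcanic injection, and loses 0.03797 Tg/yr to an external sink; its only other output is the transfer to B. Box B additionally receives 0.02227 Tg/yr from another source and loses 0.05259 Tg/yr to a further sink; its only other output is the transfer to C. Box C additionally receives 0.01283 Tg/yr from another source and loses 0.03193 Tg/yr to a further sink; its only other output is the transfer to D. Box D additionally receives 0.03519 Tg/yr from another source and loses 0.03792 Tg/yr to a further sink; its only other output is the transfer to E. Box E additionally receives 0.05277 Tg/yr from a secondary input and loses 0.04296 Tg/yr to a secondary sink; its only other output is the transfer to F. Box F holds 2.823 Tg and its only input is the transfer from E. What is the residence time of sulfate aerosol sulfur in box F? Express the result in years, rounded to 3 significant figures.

Box A: F(A→B) = (0.04938 + 0.1206) − 0.03797 = 0.13201 Tg/yr.
Box B: F(B→C) = (0.13201 + 0.02227) − 0.05259 = 0.10169 Tg/yr.
Box C: F(C→D) = (0.10169 + 0.01283) − 0.03193 = 0.082590 Tg/yr.
Box D: F(D→E) = (0.082590 + 0.03519) − 0.03792 = 0.079860 Tg/yr.
Box E: F(E→F) = (0.079860 + 0.05277) − 0.04296 = 0.089670 Tg/yr.
Box F throughput = its input = 0.089670 Tg/yr; τ = 2.823 / 0.089670 = 31.48 yr.

31.5 yr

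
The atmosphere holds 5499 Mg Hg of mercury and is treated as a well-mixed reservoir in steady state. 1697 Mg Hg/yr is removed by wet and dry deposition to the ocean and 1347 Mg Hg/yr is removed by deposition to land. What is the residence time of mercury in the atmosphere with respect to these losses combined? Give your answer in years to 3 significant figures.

Total removal = 1697 + 1347 = 3044.0 Mg Hg/yr.
τ = M / ΣF_out = 5499 / 3044.0 = 1.807 yr.

1.81 yr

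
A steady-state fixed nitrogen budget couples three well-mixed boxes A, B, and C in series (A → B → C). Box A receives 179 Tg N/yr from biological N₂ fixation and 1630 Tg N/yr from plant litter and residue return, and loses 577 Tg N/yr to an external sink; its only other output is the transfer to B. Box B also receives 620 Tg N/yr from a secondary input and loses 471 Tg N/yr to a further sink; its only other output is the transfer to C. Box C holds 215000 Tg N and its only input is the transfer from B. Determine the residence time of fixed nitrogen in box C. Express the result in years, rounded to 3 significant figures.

156 yr

Box A: F(A→B) = (179 + 1630) − 577 = 1232.0 Tg N/yr.
Box B: F(B→C) = (1232.0 + 620) − 471 = 1381.0 Tg N/yr.
Box C throughput = its input = 1381.0 Tg N/yr; τ = 215000 / 1381.0 = 155.7 yr.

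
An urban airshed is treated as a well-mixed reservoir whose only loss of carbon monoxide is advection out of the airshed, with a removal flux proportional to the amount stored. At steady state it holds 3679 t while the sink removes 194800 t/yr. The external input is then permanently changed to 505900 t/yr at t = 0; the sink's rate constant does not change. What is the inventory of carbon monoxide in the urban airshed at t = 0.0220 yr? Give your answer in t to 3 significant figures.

7720 t

The sink rate constant is k = F₀/M₀ = 194800/3679 = 52.95 yr⁻¹.
Solving dM/dt = F₁ − kM with M(0) = M₀ gives M(t) = F₁/k + (M₀ − F₁/k)·e^(−kt).
F₁/k = 505900/52.95 = 9554.4 t; kt = 52.95 × 0.0220 = 1.165, e^(−kt) = 0.3120.
M(0.0220) = 9554.4 + (3679 − 9554.4) × 0.3120 = 9554.4 − 1833 = 7721.5 t.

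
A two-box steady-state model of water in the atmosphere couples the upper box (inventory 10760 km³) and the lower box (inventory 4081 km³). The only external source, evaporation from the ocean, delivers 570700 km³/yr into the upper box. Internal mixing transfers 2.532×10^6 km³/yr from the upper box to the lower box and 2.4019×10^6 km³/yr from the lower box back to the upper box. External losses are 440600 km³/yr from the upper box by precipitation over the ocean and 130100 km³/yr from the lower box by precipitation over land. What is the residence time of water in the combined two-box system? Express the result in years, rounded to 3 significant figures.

0.0260 yr

Residence time in the combined system uses the total inventory and the total *external* removal — internal exchanges between the two boxes cancel.
M_total = 10760 + 4081 = 14841 km³.
ΣF_external_out = 440600 + 130100 = 570700 km³/yr.
τ = M_total / ΣF_ext = 14841 / 570700 = 0.02600 yr.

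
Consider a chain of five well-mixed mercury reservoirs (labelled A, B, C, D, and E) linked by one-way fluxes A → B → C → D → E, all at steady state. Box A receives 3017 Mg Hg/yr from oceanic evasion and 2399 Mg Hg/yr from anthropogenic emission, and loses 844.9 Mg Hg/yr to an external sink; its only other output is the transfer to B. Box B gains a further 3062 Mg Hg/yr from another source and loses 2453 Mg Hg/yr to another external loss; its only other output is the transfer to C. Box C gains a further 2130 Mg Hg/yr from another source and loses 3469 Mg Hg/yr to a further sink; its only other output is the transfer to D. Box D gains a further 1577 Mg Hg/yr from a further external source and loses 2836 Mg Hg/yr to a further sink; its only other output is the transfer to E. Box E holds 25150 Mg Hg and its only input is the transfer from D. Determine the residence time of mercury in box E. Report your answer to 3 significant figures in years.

9.74 yr

Box A: F(A→B) = (3017 + 2399) − 844.9 = 4571.1 Mg Hg/yr.
Box B: F(B→C) = (4571.1 + 3062) − 2453 = 5180.1 Mg Hg/yr.
Box C: F(C→D) = (5180.1 + 2130) − 3469 = 3841.1 Mg Hg/yr.
Box D: F(D→E) = (3841.1 + 1577) − 2836 = 2582.1 Mg Hg/yr.
Box E throughput = its input = 2582.1 Mg Hg/yr; τ = 25150 / 2582.1 = 9.740 yr.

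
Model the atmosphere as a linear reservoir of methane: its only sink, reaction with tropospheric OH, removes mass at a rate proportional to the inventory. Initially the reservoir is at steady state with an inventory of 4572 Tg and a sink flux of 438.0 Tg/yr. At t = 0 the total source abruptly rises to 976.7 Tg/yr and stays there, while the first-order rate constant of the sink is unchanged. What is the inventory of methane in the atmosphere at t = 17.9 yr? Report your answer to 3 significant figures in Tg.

9180 Tg

The sink rate constant is k = F₀/M₀ = 438.0/4572 = 0.09580 yr⁻¹.
Solving dM/dt = F₁ − kM with M(0) = M₀ gives M(t) = F₁/k + (M₀ − F₁/k)·e^(−kt).
F₁/k = 976.7/0.09580 = 10195 Tg; kt = 0.09580 × 17.9 = 1.715, e^(−kt) = 0.1800.
M(17.9) = 10195 + (4572 − 10195) × 0.1800 = 10195 − 1012 = 9183.0 Tg.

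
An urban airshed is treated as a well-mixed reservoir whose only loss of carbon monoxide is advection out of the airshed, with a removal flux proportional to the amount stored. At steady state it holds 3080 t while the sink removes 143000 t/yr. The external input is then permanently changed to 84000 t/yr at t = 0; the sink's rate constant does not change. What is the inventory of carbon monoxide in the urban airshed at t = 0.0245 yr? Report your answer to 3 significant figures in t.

2220 t

The sink rate constant is k = F₀/M₀ = 143000/3080 = 46.43 yr⁻¹.
Solving dM/dt = F₁ − kM with M(0) = M₀ gives M(t) = F₁/k + (M₀ − F₁/k)·e^(−kt).
F₁/k = 84000/46.43 = 1809.2 t; kt = 46.43 × 0.0245 = 1.138, e^(−kt) = 0.3206.
M(0.0245) = 1809.2 + (3080 − 1809.2) × 0.3206 = 1809.2 + 407.4 = 2216.7 t.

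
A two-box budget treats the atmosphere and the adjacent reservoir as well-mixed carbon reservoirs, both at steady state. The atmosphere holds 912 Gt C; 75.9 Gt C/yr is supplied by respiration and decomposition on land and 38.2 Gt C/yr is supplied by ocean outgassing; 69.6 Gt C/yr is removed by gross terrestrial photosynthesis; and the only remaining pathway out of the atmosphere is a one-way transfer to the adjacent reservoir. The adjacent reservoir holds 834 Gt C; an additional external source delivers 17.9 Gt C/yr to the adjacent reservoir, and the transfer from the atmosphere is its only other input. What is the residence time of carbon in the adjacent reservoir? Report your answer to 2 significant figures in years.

13 yr

Balance the atmosphere: ΣF_in = 75.9 + 38.2 = 114.10 Gt C/yr.
Transfer to the adjacent reservoir = ΣF_in − (69.6) = 44.500 Gt C/yr.
Total input to the adjacent reservoir = 44.500 + 17.9 = 62.400 Gt C/yr; at steady state this equals its total output.
τ = M / F = 834 / 62.400 = 13.37 yr.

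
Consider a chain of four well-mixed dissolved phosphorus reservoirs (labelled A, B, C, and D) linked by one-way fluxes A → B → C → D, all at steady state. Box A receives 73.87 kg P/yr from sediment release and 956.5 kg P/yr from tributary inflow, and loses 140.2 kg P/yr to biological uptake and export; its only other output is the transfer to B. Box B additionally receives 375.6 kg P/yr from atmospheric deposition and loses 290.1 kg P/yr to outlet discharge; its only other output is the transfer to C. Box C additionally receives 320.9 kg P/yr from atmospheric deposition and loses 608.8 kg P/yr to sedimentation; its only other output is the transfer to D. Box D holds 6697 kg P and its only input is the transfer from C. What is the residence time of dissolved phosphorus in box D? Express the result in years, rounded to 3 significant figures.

9.74 yr

Box A: F(A→B) = (73.87 + 956.5) − 140.2 = 890.17 kg P/yr.
Box B: F(B→C) = (890.17 + 375.6) − 290.1 = 975.67 kg P/yr.
Box C: F(C→D) = (975.67 + 320.9) − 608.8 = 687.77 kg P/yr.
Box D throughput = its input = 687.77 kg P/yr; τ = 6697 / 687.77 = 9.737 yr.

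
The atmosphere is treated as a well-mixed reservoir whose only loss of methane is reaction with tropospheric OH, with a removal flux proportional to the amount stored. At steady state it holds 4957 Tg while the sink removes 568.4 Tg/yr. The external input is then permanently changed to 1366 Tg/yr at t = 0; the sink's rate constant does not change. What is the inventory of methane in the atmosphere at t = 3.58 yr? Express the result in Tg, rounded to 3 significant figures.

7300 Tg

The sink rate constant is k = F₀/M₀ = 568.4/4957 = 0.1147 yr⁻¹.
Solving dM/dt = F₁ − kM with M(0) = M₀ gives M(t) = F₁/k + (M₀ − F₁/k)·e^(−kt).
F₁/k = 1366/0.1147 = 11913 Tg; kt = 0.1147 × 3.58 = 0.4105, e^(−kt) = 0.6633.
M(3.58) = 11913 + (4957 − 11913) × 0.6633 = 11913 − 4614 = 7298.9 Tg.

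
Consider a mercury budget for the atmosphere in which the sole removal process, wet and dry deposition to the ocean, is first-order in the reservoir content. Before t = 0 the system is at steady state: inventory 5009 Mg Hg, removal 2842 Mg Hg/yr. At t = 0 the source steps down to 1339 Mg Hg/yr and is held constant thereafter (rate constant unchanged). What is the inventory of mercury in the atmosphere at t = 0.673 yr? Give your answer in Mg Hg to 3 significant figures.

4170 Mg Hg

Residence time τ = M₀/F₀ = 1.762 yr. The eventual steady state is M_∞ = M₀·(F₁/F₀) = 5009 × 1339/2842 = 2360.0 Mg Hg.
The anomaly ΔM(t) = M(t) − M_∞ decays as ΔM₀·e^(−t/τ) with ΔM₀ = 5009 − 2360.0 = 2649 Mg Hg.
At t = 0.673 yr, e^(−t/τ) = e^(−0.3818) = 0.6826, so ΔM = 1808 Mg Hg and M = 2360.0 + 1808 = 4168.2 Mg Hg.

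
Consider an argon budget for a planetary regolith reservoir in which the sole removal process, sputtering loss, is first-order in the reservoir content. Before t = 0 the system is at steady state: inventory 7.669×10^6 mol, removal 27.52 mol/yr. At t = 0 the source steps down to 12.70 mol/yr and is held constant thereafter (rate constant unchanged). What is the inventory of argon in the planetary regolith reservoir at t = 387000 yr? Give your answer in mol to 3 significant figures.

4.57×10^6 mol

τ = M₀/F₀ = 7.669×10^6/27.52 = 278700 yr; rate constant k = 1/τ.
New steady state M_∞ = F₁/k = F₁·τ = 12.70 × 278700 = 3.5391×10^6 mol.
M(t) = M_∞ + (M₀ − M_∞)·e^(−t/τ); t/τ = 387000/278700 = 1.389, so e^(−t/τ) = 0.2494.
M(t) = 3.5391×10^6 + 4.130×10^6 × 0.2494 = 4.5691×10^6 mol.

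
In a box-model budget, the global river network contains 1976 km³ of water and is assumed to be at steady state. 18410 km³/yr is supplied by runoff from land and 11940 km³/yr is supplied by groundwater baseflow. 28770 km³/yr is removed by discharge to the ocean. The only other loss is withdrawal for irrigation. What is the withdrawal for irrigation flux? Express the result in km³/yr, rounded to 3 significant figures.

At steady state ΣF_in = ΣF_out.
ΣF_in = 18410 + 11940 = 30350 km³/yr.
Withdrawal for irrigation flux = ΣF_in − (28770) = 30350 − 28770 = 1580 km³/yr.

1580 km³/yr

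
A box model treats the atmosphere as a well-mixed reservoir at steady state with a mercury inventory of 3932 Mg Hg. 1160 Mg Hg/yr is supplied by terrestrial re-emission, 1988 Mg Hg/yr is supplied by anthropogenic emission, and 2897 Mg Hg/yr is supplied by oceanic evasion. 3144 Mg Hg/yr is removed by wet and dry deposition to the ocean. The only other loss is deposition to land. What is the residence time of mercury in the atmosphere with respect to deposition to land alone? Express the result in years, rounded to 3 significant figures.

At steady state ΣF_in = ΣF_out.
ΣF_in = 1160 + 1988 + 2897 = 6045.0 Mg Hg/yr.
Deposition to land flux = ΣF_in − (3144) = 6045.0 − 3144 = 2901 Mg Hg/yr.
τ = M / F = 3932 / 2901 = 1.355 yr.

1.36 yr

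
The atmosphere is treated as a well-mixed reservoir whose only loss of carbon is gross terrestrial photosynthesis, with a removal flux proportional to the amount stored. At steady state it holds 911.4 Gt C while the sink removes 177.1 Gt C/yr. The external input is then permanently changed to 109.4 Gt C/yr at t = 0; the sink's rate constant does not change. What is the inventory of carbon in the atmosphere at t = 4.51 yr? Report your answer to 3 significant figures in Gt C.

708 Gt C

Residence time τ = M₀/F₀ = 5.146 yr. The eventual steady state is M_∞ = M₀·(F₁/F₀) = 911.4 × 109.4/177.1 = 563.00 Gt C.
The anomaly ΔM(t) = M(t) − M_∞ decays as ΔM₀·e^(−t/τ) with ΔM₀ = 911.4 − 563.00 = 348.4 Gt C.
At t = 4.51 yr, e^(−t/τ) = e^(−0.8764) = 0.4163, so ΔM = 145.0 Gt C and M = 563.00 + 145.0 = 708.04 Gt C.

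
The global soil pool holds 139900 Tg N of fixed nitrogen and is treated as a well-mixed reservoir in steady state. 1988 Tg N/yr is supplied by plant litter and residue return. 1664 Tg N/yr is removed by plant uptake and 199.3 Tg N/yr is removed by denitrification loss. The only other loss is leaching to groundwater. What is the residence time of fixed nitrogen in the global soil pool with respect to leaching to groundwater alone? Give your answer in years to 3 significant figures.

1120 yr

At steady state ΣF_in = ΣF_out.
ΣF_in = 1988.0 Tg N/yr.
Leaching to groundwater flux = ΣF_in − (1664 + 199.3) = 1988.0 − 1863 = 124.7 Tg N/yr.
τ = M / F = 139900 / 124.7 = 1122 yr.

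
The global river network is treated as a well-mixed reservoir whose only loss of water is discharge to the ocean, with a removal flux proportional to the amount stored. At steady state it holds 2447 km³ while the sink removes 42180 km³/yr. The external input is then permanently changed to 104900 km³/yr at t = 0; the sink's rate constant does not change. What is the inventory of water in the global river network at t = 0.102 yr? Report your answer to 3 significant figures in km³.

Residence time τ = M₀/F₀ = 0.05801 yr. The eventual steady state is M_∞ = M₀·(F₁/F₀) = 2447 × 104900/42180 = 6085.6 km³.
The anomaly ΔM(t) = M(t) − M_∞ decays as ΔM₀·e^(−t/τ) with ΔM₀ = 2447 − 6085.6 = −3639 km³.
At t = 0.102 yr, e^(−t/τ) = e^(−1.758) = 0.1724, so ΔM = −627.1 km³ and M = 6085.6 − 627.1 = 5458.5 km³.

5460 km³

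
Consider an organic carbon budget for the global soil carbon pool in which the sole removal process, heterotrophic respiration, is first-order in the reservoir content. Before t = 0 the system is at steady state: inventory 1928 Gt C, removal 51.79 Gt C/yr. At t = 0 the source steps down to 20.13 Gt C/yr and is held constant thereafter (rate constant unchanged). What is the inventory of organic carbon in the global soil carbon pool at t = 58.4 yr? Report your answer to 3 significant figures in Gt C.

Residence time τ = M₀/F₀ = 37.23 yr. The eventual steady state is M_∞ = M₀·(F₁/F₀) = 1928 × 20.13/51.79 = 749.38 Gt C.
The anomaly ΔM(t) = M(t) − M_∞ decays as ΔM₀·e^(−t/τ) with ΔM₀ = 1928 − 749.38 = 1179 Gt C.
At t = 58.4 yr, e^(−t/τ) = e^(−1.569) = 0.2083, so ΔM = 245.5 Gt C and M = 749.38 + 245.5 = 994.90 Gt C.

995 Gt C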